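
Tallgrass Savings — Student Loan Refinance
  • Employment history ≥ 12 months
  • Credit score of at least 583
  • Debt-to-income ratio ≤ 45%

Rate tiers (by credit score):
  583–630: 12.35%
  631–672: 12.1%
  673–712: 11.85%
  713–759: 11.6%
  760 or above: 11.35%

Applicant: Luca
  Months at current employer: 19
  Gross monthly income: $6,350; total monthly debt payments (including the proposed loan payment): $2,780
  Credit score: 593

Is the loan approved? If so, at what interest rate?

Credit score 593 ≥ 583 (meets minimum)
Employment 19 ≥ 12 months
DTI = 2,780/6,350 = 43.8% ≤ 45%
All requirements met. Score 593 falls in the 583–630 tier → 12.35%.

Approved at 12.35%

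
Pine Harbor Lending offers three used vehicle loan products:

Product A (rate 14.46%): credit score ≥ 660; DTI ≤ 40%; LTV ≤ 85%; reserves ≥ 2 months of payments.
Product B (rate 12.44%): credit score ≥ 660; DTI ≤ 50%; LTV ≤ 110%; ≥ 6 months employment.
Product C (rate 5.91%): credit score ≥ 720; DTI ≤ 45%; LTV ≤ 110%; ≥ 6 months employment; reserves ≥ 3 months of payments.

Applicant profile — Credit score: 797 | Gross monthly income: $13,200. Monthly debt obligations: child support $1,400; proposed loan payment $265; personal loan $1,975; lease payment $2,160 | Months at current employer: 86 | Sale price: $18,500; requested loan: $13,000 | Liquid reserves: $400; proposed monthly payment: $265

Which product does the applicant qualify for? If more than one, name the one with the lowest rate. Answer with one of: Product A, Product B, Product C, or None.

Total debts = (1,400 + 265 + 1,975 + 2,160) = 5,800; DTI = 5,800/13,200 = 43.9%.
LTV = 13,000/18,500 = 70.3%.
Reserves = 400/265 = 1.5 months.
Product A: score 797 ≥ 660; DTI 43.9% > 40%; LTV 70.3% ≤ 85%; reserves 1.5 < 2 mo → does not qualify.
Product B: score 797 ≥ 660; DTI 43.9% ≤ 50%; LTV 70.3% ≤ 110%; employment 86 ≥ 6 mo → qualifies.
Product C: score 797 ≥ 720; DTI 43.9% ≤ 45%; LTV 70.3% ≤ 110%; employment 86 ≥ 6 mo; reserves 1.5 < 3 mo → does not qualify.

Product B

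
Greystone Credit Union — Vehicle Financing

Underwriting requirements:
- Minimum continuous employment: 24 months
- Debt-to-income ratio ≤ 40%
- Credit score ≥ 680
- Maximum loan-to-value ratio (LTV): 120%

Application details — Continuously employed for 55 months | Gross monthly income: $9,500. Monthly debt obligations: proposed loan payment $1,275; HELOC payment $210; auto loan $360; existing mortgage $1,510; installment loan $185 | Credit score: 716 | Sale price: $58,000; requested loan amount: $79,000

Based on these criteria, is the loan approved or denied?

Employment 55 ≥ 24 months
Total monthly debts = (1,275 + 210 + 360 + 1,510 + 185) = 3,540. DTI = 3,540/9,500 = 37.3% ≤ 40%
Credit score 716 ≥ 680 (meets)
LTV = 79,000/58,000 = 136.2% > 120%
Fails on LTV.

Denied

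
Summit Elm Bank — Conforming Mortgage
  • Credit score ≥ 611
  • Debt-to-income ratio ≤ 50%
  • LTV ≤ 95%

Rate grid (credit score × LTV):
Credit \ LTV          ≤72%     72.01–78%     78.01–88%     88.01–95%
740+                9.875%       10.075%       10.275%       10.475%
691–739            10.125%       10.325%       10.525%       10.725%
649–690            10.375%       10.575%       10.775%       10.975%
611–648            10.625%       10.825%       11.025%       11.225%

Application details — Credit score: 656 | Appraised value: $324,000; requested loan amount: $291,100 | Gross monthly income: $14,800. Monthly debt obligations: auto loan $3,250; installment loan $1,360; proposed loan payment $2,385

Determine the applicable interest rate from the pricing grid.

10.975%

Credit score 656 ≥ 611; Total monthly debts = (3,250 + 1,360 + 2,385) = 6,995. Debt-to-income = 6,995/14,800 = 47.3% — meets 50% limit
LTV: 291,100 ÷ 324,000 = 89.8%, within 95% cap
Score 656 is in the 649–690 band; LTV 89.8% is in the 88.01–95% band → 10.975%.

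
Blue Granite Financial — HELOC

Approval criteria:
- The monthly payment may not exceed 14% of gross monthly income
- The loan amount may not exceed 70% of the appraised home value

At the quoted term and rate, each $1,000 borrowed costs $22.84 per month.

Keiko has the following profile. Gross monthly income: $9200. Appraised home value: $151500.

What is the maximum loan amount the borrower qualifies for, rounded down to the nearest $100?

$56,300

Payment cap: 14% × $9,200 = $1,288/month.
At $22.84 per $1,000, that supports 1,288/22.84 × 1,000 ≈ $56,392 → $56,300.
LTV cap: 70% × $151,500 = $106,050 → $106,000.
Binding constraint: payment-to-income.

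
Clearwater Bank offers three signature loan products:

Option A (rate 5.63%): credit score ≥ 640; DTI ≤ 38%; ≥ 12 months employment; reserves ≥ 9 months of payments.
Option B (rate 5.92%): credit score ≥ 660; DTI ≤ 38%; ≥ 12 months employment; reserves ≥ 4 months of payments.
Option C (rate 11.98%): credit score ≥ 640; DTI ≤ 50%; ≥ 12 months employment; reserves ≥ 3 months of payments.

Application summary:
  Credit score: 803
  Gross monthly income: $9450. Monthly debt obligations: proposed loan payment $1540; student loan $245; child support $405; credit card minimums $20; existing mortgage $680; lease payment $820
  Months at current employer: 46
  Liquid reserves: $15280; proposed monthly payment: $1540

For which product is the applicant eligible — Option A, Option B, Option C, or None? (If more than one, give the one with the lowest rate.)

Total debts = (1,540 + 245 + 405 + 20 + 680 + 820) = 3,710; DTI = 3,710/9,450 = 39.3%.
Reserves = 15,280/1,540 = 9.9 months.
Option A: score 803 ≥ 640; DTI 39.3% > 38%; employment 46 ≥ 12 mo; reserves 9.9 ≥ 9 mo → does not qualify.
Option B: score 803 ≥ 660; DTI 39.3% > 38%; employment 46 ≥ 12 mo; reserves 9.9 ≥ 4 mo → does not qualify.
Option C: score 803 ≥ 640; DTI 39.3% ≤ 50%; employment 46 ≥ 12 mo; reserves 9.9 ≥ 3 mo → qualifies.

Option C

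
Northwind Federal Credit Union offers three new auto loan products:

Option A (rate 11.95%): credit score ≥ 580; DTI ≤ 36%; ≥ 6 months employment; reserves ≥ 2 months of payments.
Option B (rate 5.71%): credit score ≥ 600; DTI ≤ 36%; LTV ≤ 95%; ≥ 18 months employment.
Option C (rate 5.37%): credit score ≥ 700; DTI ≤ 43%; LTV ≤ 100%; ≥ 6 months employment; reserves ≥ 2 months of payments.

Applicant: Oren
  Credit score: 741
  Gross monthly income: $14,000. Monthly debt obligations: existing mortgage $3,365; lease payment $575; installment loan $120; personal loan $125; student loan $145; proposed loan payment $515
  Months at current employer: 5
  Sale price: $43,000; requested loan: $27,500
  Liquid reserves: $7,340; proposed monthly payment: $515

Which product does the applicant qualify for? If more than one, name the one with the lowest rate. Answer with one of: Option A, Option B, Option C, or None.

None

Total debts = (3,365 + 575 + 120 + 125 + 145 + 515) = 4,845; DTI = 4,845/14,000 = 34.6%.
LTV = 27,500/43,000 = 64%.
Reserves = 7,340/515 = 14.3 months.
Option A: score 741 ≥ 580; DTI 34.6% ≤ 36%; employment 5 < 6 mo; reserves 14.3 ≥ 2 mo → does not qualify.
Option B: score 741 ≥ 600; DTI 34.6% ≤ 36%; LTV 64% ≤ 95%; employment 5 < 18 mo → does not qualify.
Option C: score 741 ≥ 700; DTI 34.6% ≤ 43%; LTV 64% ≤ 100%; employment 5 < 6 mo; reserves 14.3 ≥ 2 mo → does not qualify.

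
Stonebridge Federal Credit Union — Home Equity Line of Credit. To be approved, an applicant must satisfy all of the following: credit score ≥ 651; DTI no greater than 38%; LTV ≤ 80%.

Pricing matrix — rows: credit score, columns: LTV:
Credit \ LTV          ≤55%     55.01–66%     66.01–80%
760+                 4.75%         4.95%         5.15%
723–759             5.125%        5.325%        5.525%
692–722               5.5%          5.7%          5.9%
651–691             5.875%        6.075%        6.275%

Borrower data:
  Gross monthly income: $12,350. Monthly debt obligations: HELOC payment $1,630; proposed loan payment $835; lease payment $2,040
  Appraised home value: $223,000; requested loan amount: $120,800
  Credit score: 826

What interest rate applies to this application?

4.75%

Credit score 826 ≥ 651; Total monthly debts = (1,630 + 835 + 2,040) = 4,505. DTI: 4,505 ÷ 12,350 = 36.5%, within the 38% cap
Loan-to-value = 120,800/223,000 = 54.2% — pass (80% max)
Row: 826 falls in 760+. Column: 54.2% falls in ≤55%. Rate = 4.75%.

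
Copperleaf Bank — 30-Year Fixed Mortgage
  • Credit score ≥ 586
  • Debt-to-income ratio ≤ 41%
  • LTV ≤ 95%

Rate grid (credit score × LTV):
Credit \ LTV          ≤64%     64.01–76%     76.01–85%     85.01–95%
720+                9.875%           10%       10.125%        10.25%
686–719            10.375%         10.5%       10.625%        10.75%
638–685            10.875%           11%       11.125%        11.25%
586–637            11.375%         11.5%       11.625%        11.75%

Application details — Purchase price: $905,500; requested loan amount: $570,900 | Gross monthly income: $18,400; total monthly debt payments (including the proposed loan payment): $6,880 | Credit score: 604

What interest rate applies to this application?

11.375%

Credit score 604 ≥ 586; Debt-to-income = 6,880/18,400 = 37.4% — meets 41% limit
LTV = 570,900/905,500 = 63% ≤ 95%
Credit 604 → row 586–637; LTV 63% → column ≤64%. Grid cell → 11.375%.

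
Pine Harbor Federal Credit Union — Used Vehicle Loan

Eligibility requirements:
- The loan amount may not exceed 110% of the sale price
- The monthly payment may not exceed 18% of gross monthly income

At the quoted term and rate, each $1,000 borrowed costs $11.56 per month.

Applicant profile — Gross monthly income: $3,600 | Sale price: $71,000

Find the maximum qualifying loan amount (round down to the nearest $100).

$56,000

Payment cap: 18% × $3,600 = $648/month.
At $11.56 per $1,000, that supports 648/11.56 × 1,000 ≈ $56,055 → $56,000.
LTV cap: 110% × $71,000 = $78,100 → $78,100.
Binding constraint: payment-to-income.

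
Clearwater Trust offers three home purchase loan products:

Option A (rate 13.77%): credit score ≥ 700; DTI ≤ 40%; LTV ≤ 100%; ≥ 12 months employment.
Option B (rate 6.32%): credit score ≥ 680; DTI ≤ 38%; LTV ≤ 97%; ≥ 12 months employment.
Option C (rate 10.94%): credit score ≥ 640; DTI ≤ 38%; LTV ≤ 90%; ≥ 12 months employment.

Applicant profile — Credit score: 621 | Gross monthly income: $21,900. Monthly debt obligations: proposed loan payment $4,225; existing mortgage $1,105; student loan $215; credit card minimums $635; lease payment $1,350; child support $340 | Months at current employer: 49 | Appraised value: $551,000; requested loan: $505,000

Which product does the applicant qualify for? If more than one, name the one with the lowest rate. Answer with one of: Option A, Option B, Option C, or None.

Total debts = (4,225 + 1,105 + 215 + 635 + 1,350 + 340) = 7,870; DTI = 7,870/21,900 = 35.9%.
LTV = 505,000/551,000 = 91.7%.
Option A: score 621 < 700; DTI 35.9% ≤ 40%; LTV 91.7% ≤ 100%; employment 49 ≥ 12 mo → does not qualify.
Option B: score 621 < 680; DTI 35.9% ≤ 38%; LTV 91.7% ≤ 97%; employment 49 ≥ 12 mo → does not qualify.
Option C: score 621 < 640; DTI 35.9% ≤ 38%; LTV 91.7% > 90%; employment 49 ≥ 12 mo → does not qualify.

None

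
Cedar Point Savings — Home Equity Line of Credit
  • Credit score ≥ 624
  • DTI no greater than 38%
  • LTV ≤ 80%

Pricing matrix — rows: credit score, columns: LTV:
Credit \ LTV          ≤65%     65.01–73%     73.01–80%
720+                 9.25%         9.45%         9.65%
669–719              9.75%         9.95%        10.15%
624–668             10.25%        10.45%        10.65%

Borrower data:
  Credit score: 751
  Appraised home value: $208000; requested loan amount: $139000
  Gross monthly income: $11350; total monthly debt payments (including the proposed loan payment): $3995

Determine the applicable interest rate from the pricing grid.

Credit score 751 ≥ 624; DTI = 3,995/11,350 = 35.2% ≤ 38%
LTV: 139,000 ÷ 208,000 = 66.8%, within 80% cap
Row: 751 falls in 720+. Column: 66.8% falls in 65.01–73%. Rate = 9.45%.

9.45%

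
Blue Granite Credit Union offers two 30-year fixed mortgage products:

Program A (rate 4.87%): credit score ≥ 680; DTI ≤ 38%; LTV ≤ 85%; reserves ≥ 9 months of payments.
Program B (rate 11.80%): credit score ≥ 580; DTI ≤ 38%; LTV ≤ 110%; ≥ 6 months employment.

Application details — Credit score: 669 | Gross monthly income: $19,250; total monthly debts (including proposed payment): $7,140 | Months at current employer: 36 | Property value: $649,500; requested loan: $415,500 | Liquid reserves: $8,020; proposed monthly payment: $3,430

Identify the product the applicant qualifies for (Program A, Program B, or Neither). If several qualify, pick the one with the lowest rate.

Program B

DTI = 7,140/19,250 = 37.1%.
LTV = 415,500/649,500 = 64%.
Reserves = 8,020/3,430 = 2.3 months.
Program A: score 669 < 680; DTI 37.1% ≤ 38%; LTV 64% ≤ 85%; reserves 2.3 < 9 mo → does not qualify.
Program B: score 669 ≥ 580; DTI 37.1% ≤ 38%; LTV 64% ≤ 110%; employment 36 ≥ 6 mo → qualifies.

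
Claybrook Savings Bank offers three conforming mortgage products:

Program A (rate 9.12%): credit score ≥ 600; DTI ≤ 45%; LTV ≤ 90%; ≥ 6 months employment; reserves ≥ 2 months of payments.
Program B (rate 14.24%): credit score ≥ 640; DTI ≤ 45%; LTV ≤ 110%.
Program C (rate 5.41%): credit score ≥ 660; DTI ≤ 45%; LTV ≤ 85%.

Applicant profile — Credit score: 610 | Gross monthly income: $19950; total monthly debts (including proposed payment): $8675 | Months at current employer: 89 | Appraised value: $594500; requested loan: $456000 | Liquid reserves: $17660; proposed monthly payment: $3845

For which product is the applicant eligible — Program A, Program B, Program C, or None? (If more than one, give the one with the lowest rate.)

Program A

DTI = 8,675/19,950 = 43.5%.
LTV = 456,000/594,500 = 76.7%.
Reserves = 17,660/3,845 = 4.6 months.
Program A: score 610 ≥ 600; DTI 43.5% ≤ 45%; LTV 76.7% ≤ 90%; employment 89 ≥ 6 mo; reserves 4.6 ≥ 2 mo → qualifies.
Program B: score 610 < 640; DTI 43.5% ≤ 45%; LTV 76.7% ≤ 110% → does not qualify.
Program C: score 610 < 660; DTI 43.5% ≤ 45%; LTV 76.7% ≤ 85% → does not qualify.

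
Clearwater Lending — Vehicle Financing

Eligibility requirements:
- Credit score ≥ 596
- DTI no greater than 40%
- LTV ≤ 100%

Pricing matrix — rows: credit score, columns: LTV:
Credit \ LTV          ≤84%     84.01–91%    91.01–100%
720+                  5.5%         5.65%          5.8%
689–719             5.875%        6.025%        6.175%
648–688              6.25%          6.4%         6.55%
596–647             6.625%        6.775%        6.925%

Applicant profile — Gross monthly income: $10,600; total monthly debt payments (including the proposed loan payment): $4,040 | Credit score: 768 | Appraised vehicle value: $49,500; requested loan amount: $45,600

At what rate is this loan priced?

Credit score 768 ≥ 596; DTI: 4,040 ÷ 10,600 = 38.1%, within the 40% cap
LTV = 45,600/49,500 = 92.1% ≤ 100%
Row: 768 falls in 720+. Column: 92.1% falls in 91.01–100%. Rate = 5.8%.

5.8%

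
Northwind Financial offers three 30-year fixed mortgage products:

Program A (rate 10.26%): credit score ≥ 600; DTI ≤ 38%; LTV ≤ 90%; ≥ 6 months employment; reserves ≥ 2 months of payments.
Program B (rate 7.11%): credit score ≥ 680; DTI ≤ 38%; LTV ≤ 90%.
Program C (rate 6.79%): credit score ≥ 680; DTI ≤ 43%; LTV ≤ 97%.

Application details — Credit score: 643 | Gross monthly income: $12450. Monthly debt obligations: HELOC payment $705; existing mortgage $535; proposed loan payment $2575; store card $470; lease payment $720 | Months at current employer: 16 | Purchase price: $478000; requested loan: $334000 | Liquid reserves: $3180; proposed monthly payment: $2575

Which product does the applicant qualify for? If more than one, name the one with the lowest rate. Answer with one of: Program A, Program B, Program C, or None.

Total debts = (705 + 535 + 2,575 + 470 + 720) = 5,005; DTI = 5,005/12,450 = 40.2%.
LTV = 334,000/478,000 = 69.9%.
Reserves = 3,180/2,575 = 1.2 months.
Program A: score 643 ≥ 600; DTI 40.2% > 38%; LTV 69.9% ≤ 90%; employment 16 ≥ 6 mo; reserves 1.2 < 2 mo → does not qualify.
Program B: score 643 < 680; DTI 40.2% > 38%; LTV 69.9% ≤ 90% → does not qualify.
Program C: score 643 < 680; DTI 40.2% ≤ 43%; LTV 69.9% ≤ 97% → does not qualify.

None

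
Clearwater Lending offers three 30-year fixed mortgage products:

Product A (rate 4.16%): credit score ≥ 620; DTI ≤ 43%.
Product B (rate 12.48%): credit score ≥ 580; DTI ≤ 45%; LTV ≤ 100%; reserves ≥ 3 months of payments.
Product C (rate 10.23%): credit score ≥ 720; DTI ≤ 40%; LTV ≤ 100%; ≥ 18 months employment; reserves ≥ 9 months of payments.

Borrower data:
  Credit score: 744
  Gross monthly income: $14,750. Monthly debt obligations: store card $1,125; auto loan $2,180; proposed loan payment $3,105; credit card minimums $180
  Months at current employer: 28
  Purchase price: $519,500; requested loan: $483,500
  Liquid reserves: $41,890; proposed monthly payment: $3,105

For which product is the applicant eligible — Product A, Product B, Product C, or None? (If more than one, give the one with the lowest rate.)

Total debts = (1,125 + 2,180 + 3,105 + 180) = 6,590; DTI = 6,590/14,750 = 44.7%.
LTV = 483,500/519,500 = 93.1%.
Reserves = 41,890/3,105 = 13.5 months.
Product A: score 744 ≥ 620; DTI 44.7% > 43% → does not qualify.
Product B: score 744 ≥ 580; DTI 44.7% ≤ 45%; LTV 93.1% ≤ 100%; reserves 13.5 ≥ 3 mo → qualifies.
Product C: score 744 ≥ 720; DTI 44.7% > 40%; LTV 93.1% ≤ 100%; employment 28 ≥ 18 mo; reserves 13.5 ≥ 9 mo → does not qualify.

Product B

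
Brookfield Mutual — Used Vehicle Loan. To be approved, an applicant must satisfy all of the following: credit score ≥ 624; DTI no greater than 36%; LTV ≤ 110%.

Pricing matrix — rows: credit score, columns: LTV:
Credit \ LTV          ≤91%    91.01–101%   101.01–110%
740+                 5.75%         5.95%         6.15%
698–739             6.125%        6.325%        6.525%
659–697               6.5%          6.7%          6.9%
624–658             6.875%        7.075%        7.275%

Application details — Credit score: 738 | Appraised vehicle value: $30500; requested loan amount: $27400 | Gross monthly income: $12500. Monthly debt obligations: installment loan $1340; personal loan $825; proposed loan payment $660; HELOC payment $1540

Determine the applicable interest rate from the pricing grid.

6.125%

Credit score 738 ≥ 624; Total monthly debts = (1,340 + 825 + 660 + 1,540) = 4,365. DTI = 4,365/12,500 = 34.9% ≤ 36%
LTV = 27,400/30,500 = 89.8% ≤ 110%
Credit 738 → row 698–739; LTV 89.8% → column ≤91%. Grid cell → 6.125%.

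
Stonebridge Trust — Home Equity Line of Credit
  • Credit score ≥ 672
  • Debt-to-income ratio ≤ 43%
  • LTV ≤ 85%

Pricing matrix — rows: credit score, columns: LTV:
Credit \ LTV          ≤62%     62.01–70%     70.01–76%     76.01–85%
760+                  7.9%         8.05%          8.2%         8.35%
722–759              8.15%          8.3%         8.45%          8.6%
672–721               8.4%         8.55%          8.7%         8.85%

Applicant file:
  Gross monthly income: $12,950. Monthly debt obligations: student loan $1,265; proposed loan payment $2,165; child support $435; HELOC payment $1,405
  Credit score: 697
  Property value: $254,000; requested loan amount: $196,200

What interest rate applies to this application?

8.85%

Credit score 697 ≥ 672; Total monthly debts = (1,265 + 2,165 + 435 + 1,405) = 5,270. Debt-to-income = 5,270/12,950 = 40.7% — meets 43% limit
Loan-to-value = 196,200/254,000 = 77.2% — pass (85% max)
Row: 697 falls in 672–721. Column: 77.2% falls in 76.01–85%. Rate = 8.85%.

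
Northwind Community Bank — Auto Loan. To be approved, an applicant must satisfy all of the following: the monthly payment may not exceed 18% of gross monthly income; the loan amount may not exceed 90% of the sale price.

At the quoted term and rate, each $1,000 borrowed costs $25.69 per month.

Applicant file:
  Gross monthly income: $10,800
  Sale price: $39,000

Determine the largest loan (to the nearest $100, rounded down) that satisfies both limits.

Payment cap: 18% × $10,800 = $1,944/month.
At $25.69 per $1,000, that supports 1,944/25.69 × 1,000 ≈ $75,671 → $75,600.
LTV cap: 90% × $39,000 = $35,100 → $35,100.
Binding constraint: loan-to-value.

$35,100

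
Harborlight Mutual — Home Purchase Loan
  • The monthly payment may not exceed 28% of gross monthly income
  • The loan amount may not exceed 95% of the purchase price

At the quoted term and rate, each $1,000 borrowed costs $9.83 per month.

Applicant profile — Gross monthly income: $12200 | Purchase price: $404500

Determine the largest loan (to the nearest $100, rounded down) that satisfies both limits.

Payment cap: 28% × $12,200 = $3,416/month.
At $9.83 per $1,000, that supports 3,416/9.83 × 1,000 ≈ $347,507 → $347,500.
LTV cap: 95% × $404,500 = $384,275 → $384,200.
Binding constraint: payment-to-income.

$347,500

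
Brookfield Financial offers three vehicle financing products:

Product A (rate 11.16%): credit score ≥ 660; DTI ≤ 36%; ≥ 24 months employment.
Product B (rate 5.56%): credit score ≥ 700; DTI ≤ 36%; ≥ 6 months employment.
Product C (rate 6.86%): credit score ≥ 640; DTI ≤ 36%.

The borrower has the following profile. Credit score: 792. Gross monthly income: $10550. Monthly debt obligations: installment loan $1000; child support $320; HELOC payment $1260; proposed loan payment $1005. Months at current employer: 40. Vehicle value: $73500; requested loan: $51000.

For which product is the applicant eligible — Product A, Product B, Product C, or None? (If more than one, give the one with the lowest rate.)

Total debts = (1,000 + 320 + 1,260 + 1,005) = 3,585; DTI = 3,585/10,550 = 34%.
LTV = 51,000/73,500 = 69.4%.
Product A: score 792 ≥ 660; DTI 34% ≤ 36%; employment 40 ≥ 24 mo → qualifies.
Product B: score 792 ≥ 700; DTI 34% ≤ 36%; employment 40 ≥ 6 mo → qualifies.
Product C: score 792 ≥ 640; DTI 34% ≤ 36% → qualifies.
Qualifying: Product A, Product B, Product C. Lowest rate is 5.56% → Product B.

Product B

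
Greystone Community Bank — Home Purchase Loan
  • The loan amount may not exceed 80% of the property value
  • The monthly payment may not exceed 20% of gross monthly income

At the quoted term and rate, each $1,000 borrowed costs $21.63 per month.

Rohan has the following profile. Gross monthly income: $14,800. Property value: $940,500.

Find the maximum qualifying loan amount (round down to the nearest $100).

Payment cap: 20% × $14,800 = $2,960/month.
At $21.63 per $1,000, that supports 2,960/21.63 × 1,000 ≈ $136,846 → $136,800.
LTV cap: 80% × $940,500 = $752,400 → $752,400.
Binding constraint: payment-to-income.

$136,800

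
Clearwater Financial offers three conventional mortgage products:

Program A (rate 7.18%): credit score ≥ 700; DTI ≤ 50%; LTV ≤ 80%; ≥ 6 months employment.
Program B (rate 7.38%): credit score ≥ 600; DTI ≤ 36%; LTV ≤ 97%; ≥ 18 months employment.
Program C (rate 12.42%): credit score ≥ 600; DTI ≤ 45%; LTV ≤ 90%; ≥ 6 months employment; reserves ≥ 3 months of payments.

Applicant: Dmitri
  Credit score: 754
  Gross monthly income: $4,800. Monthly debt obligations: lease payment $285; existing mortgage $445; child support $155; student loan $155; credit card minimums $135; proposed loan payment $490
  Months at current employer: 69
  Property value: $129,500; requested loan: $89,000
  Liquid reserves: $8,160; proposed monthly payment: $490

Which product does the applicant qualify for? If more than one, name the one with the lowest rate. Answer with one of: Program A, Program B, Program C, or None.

Total debts = (285 + 445 + 155 + 155 + 135 + 490) = 1,665; DTI = 1,665/4,800 = 34.7%.
LTV = 89,000/129,500 = 68.7%.
Reserves = 8,160/490 = 16.7 months.
Program A: score 754 ≥ 700; DTI 34.7% ≤ 50%; LTV 68.7% ≤ 80%; employment 69 ≥ 6 mo → qualifies.
Program B: score 754 ≥ 600; DTI 34.7% ≤ 36%; LTV 68.7% ≤ 97%; employment 69 ≥ 18 mo → qualifies.
Program C: score 754 ≥ 600; DTI 34.7% ≤ 45%; LTV 68.7% ≤ 90%; employment 69 ≥ 6 mo; reserves 16.7 ≥ 3 mo → qualifies.
Qualifying: Program A, Program B, Program C. Lowest rate is 7.18% → Program A.

Program A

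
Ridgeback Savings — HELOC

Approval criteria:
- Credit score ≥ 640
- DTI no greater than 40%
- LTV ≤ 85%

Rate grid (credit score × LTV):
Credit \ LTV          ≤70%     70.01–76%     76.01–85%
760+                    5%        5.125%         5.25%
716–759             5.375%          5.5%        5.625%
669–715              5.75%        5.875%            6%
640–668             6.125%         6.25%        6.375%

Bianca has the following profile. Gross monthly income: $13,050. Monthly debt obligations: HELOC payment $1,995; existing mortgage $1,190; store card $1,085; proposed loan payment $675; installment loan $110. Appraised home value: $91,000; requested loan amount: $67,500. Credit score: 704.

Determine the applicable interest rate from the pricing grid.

5.875%

Credit score 704 ≥ 640; Total monthly debts = (1,995 + 1,190 + 1,085 + 675 + 110) = 5,055. Debt-to-income = 5,055/13,050 = 38.7% — meets 40% limit
LTV = 67,500/91,000 = 74.2% ≤ 85%
Credit 704 → row 669–715; LTV 74.2% → column 70.01–76%. Grid cell → 5.875%.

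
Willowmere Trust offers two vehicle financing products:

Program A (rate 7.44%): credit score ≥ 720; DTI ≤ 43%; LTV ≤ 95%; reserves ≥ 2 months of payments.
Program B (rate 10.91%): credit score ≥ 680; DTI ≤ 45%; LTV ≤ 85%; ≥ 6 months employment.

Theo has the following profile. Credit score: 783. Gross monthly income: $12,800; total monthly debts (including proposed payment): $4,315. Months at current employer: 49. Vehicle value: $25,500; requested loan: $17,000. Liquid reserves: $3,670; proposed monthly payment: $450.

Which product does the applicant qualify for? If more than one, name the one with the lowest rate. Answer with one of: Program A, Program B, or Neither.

Program A

DTI = 4,315/12,800 = 33.7%.
LTV = 17,000/25,500 = 66.7%.
Reserves = 3,670/450 = 8.2 months.
Program A: score 783 ≥ 720; DTI 33.7% ≤ 43%; LTV 66.7% ≤ 95%; reserves 8.2 ≥ 2 mo → qualifies.
Program B: score 783 ≥ 680; DTI 33.7% ≤ 45%; LTV 66.7% ≤ 85%; employment 49 ≥ 6 mo → qualifies.
Qualifying: Program A, Program B. Lowest rate is 7.44% → Program A.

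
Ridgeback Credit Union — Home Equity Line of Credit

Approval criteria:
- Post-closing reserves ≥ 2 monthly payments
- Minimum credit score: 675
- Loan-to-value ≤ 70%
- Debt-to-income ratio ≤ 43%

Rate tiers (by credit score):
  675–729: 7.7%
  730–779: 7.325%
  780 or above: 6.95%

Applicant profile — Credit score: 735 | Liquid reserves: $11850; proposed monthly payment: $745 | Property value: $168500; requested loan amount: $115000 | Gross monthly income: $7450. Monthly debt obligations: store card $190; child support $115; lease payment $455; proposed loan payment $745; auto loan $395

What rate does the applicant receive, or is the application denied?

Approved at 7.325%

Credit score 735 ≥ 675 (meets minimum)
Loan-to-value = 115,000/168,500 = 68.2% — pass (70% max)
Liquid reserves cover 11,850/745 = 15.9 months — ≥ 2 required
Total monthly debts = (190 + 115 + 455 + 745 + 395) = 1,900. DTI = 1,900/7,450 = 25.5% ≤ 43%
All requirements met. Score 735 falls in the 730–779 tier → 7.325%.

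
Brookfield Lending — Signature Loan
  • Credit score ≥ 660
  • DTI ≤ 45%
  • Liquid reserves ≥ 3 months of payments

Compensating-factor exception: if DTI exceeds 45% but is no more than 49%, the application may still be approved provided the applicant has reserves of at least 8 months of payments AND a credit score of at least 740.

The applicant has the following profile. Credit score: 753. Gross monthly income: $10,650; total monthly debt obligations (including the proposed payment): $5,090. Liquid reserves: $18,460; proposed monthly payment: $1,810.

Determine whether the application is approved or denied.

Credit score 753 ≥ 660 (meets base)
DTI = 5,090/10,650 = 47.8% > 45% — standard DTI limit exceeded.
Reserves = 18,460/1,810 = 10.2 months ≥ 3
DTI 47.8% is within the 45%–49% exception band; checking compensating factors.
Override check — reserves: 10.2 mo (ok); score: 753 (ok).
Both override conditions satisfied; DTI exception granted.

Approved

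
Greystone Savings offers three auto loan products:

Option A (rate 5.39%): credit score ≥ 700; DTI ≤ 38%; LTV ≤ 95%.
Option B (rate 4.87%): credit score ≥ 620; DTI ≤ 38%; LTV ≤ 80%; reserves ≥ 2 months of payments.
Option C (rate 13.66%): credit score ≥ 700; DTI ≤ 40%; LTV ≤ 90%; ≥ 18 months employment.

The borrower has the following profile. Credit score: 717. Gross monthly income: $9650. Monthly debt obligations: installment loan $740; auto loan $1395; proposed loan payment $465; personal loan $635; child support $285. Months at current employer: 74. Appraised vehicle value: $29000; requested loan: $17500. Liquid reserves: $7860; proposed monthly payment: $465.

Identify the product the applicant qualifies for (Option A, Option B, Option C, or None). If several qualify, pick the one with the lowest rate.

Total debts = (740 + 1,395 + 465 + 635 + 285) = 3,520; DTI = 3,520/9,650 = 36.5%.
LTV = 17,500/29,000 = 60.3%.
Reserves = 7,860/465 = 16.9 months.
Option A: score 717 ≥ 700; DTI 36.5% ≤ 38%; LTV 60.3% ≤ 95% → qualifies.
Option B: score 717 ≥ 620; DTI 36.5% ≤ 38%; LTV 60.3% ≤ 80%; reserves 16.9 ≥ 2 mo → qualifies.
Option C: score 717 ≥ 700; DTI 36.5% ≤ 40%; LTV 60.3% ≤ 90%; employment 74 ≥ 18 mo → qualifies.
Qualifying: Option A, Option B, Option C. Lowest rate is 4.87% → Option B.

Option B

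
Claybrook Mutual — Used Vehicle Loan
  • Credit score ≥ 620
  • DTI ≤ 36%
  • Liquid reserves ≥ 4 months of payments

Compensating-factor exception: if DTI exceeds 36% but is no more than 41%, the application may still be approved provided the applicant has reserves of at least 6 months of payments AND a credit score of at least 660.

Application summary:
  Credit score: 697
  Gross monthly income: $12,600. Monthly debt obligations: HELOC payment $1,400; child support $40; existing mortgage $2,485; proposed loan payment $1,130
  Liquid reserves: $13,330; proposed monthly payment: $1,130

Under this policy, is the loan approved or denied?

Approved

Credit score 697 ≥ 620 (meets base)
Total debts = (1,400 + 40 + 2,485 + 1,130) = 5,055. DTI = 5,055/12,600 = 40.1% > 36% — standard DTI limit exceeded.
Reserves = 13,330/1,130 = 11.8 months ≥ 4
40.1% falls in the override range (36%–41%), so the compensating-factor test applies.
Reserves 11.8 ≥ 6 months; credit score 697 ≥ 660.
Both override conditions satisfied; DTI exception granted.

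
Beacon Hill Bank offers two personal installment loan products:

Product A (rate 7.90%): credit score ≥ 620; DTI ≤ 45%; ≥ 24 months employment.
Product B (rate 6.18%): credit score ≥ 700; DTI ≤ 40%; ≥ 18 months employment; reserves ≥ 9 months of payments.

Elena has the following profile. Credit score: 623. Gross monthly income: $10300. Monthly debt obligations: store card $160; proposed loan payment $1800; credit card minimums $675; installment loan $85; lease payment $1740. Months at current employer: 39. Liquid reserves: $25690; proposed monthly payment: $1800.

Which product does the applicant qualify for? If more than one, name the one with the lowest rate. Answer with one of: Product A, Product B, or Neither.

Product A

Total debts = (160 + 1,800 + 675 + 85 + 1,740) = 4,460; DTI = 4,460/10,300 = 43.3%.
Reserves = 25,690/1,800 = 14.3 months.
Product A: score 623 ≥ 620; DTI 43.3% ≤ 45%; employment 39 ≥ 24 mo → qualifies.
Product B: score 623 < 700; DTI 43.3% > 40%; employment 39 ≥ 18 mo; reserves 14.3 ≥ 9 mo → does not qualify.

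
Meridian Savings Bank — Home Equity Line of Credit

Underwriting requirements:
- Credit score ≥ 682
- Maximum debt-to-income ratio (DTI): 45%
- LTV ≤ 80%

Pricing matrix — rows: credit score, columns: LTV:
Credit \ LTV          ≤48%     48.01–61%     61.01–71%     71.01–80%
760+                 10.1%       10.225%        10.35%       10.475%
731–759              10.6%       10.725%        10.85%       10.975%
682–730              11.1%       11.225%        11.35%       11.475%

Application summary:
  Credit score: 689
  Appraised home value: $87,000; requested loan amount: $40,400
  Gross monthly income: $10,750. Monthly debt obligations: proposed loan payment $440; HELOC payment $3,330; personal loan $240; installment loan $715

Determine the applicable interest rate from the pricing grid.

11.1%

Credit score 689 ≥ 682; Total monthly debts = (440 + 3,330 + 240 + 715) = 4,725. DTI: 4,725 ÷ 10,750 = 44%, within the 45% cap
LTV = 40,400/87,000 = 46.4% ≤ 80%
Row: 689 falls in 682–730. Column: 46.4% falls in ≤48%. Rate = 11.1%.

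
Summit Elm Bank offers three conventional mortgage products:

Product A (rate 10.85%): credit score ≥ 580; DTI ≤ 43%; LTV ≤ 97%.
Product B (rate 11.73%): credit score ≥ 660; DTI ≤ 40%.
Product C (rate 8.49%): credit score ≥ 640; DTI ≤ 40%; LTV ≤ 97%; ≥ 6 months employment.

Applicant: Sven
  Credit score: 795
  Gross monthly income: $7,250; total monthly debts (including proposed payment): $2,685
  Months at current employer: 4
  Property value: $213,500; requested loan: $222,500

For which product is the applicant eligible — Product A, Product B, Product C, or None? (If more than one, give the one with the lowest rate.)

Product B

DTI = 2,685/7,250 = 37%.
LTV = 222,500/213,500 = 104.2%.
Product A: score 795 ≥ 580; DTI 37% ≤ 43%; LTV 104.2% > 97% → does not qualify.
Product B: score 795 ≥ 660; DTI 37% ≤ 40% → qualifies.
Product C: score 795 ≥ 640; DTI 37% ≤ 40%; LTV 104.2% > 97%; employment 4 < 6 mo → does not qualify.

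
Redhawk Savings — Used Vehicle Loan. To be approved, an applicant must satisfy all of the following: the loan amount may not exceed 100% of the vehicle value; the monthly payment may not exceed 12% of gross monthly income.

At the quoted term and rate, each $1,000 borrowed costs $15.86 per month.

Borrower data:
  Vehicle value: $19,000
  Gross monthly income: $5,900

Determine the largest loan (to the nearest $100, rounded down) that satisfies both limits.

Payment cap: 12% × $5,900 = $708/month.
At $15.86 per $1,000, that supports 708/15.86 × 1,000 ≈ $44,640 → $44,600.
LTV cap: 100% × $19,000 = $19,000 → $19,000.
Binding constraint: loan-to-value.

$19,000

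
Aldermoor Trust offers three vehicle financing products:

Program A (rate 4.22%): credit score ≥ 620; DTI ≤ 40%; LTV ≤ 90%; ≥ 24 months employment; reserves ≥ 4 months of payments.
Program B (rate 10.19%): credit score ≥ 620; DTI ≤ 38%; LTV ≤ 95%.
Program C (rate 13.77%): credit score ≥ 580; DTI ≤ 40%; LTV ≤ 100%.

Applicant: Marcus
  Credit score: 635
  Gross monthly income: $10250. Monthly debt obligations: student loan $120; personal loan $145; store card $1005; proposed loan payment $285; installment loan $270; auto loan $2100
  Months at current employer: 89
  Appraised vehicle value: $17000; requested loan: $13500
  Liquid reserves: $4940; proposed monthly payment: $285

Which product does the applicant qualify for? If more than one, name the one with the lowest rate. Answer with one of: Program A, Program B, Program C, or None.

Program A

Total debts = (120 + 145 + 1,005 + 285 + 270 + 2,100) = 3,925; DTI = 3,925/10,250 = 38.3%.
LTV = 13,500/17,000 = 79.4%.
Reserves = 4,940/285 = 17.3 months.
Program A: score 635 ≥ 620; DTI 38.3% ≤ 40%; LTV 79.4% ≤ 90%; employment 89 ≥ 24 mo; reserves 17.3 ≥ 4 mo → qualifies.
Program B: score 635 ≥ 620; DTI 38.3% > 38%; LTV 79.4% ≤ 95% → does not qualify.
Program C: score 635 ≥ 580; DTI 38.3% ≤ 40%; LTV 79.4% ≤ 100% → qualifies.
Qualifying: Program A, Program C. Lowest rate is 4.22% → Program A.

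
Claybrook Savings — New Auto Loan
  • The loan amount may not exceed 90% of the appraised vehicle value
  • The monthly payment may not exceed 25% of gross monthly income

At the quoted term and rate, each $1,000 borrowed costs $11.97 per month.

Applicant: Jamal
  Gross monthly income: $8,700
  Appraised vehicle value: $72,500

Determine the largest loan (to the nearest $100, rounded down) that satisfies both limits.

$65,200

Payment cap: 25% × $8,700 = $2,175/month.
At $11.97 per $1,000, that supports 2,175/11.97 × 1,000 ≈ $181,704 → $181,700.
LTV cap: 90% × $72,500 = $65,250 → $65,200.
Binding constraint: loan-to-value.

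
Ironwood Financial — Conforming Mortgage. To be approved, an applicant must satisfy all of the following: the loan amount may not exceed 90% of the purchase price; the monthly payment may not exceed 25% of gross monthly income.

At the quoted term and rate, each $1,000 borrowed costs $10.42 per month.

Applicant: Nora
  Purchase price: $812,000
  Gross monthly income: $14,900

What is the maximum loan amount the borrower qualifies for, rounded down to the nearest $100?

Payment cap: 25% × $14,900 = $3,725/month.
At $10.42 per $1,000, that supports 3,725/10.42 × 1,000 ≈ $357,485 → $357,400.
LTV cap: 90% × $812,000 = $730,800 → $730,800.
Binding constraint: payment-to-income.

$357,400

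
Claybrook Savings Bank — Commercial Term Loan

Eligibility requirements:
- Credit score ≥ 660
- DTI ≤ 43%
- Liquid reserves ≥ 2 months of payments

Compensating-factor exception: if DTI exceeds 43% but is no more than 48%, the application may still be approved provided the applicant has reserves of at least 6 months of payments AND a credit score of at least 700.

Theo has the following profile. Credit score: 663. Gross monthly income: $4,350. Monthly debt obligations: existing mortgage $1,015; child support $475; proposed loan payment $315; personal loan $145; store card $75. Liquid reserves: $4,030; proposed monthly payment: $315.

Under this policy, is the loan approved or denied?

Credit score 663 ≥ 660 (meets base)
Total debts = (1,015 + 475 + 315 + 145 + 75) = 2,025. DTI = 2,025/4,350 = 46.6% > 43% — standard DTI limit exceeded.
Liquid reserves cover 4,030/315 = 12.8 months — ≥ 2 required
46.6% falls in the override range (43%–48%), so the compensating-factor test applies.
Override check — reserves: 12.8 mo (ok); score: 663 (below 700).
Compensating-factor requirement not fully met.

Denied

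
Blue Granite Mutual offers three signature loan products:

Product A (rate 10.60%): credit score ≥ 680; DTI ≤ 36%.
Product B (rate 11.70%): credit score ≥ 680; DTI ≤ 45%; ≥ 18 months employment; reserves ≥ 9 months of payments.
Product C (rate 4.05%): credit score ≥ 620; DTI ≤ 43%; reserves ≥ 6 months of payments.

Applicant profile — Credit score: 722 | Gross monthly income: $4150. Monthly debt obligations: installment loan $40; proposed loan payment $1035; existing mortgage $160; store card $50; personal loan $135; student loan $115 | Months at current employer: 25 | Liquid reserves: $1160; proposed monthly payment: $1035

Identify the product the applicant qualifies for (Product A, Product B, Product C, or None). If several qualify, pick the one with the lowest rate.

Total debts = (40 + 1,035 + 160 + 50 + 135 + 115) = 1,535; DTI = 1,535/4,150 = 37%.
Reserves = 1,160/1,035 = 1.1 months.
Product A: score 722 ≥ 680; DTI 37% > 36% → does not qualify.
Product B: score 722 ≥ 680; DTI 37% ≤ 45%; employment 25 ≥ 18 mo; reserves 1.1 < 9 mo → does not qualify.
Product C: score 722 ≥ 620; DTI 37% ≤ 43%; reserves 1.1 < 6 mo → does not qualify.

None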